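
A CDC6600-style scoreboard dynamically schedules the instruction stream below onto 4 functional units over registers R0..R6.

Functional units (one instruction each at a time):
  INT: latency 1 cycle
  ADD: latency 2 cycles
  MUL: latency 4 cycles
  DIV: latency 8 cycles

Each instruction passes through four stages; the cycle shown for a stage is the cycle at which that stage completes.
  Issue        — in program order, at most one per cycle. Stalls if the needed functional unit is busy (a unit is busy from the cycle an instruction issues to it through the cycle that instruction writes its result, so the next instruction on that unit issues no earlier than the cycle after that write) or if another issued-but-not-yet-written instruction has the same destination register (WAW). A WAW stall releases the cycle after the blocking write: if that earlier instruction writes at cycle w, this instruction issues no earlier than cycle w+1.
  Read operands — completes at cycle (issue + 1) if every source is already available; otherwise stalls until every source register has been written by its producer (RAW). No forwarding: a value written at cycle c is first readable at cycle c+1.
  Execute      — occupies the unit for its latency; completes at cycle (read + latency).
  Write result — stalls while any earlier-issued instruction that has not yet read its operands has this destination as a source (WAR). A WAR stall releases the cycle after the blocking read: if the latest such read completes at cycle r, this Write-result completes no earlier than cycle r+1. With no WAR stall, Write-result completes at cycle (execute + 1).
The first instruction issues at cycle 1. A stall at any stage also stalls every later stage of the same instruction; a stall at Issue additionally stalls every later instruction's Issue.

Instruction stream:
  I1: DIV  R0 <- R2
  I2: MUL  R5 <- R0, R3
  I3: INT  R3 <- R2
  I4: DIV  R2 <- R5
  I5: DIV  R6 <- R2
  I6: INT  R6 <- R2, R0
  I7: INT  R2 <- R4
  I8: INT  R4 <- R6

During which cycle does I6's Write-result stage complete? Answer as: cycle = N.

t=1  I1 issues→DIV
t=2  I1 reads · I2 issues→MUL
t=3  I3 issues→INT
t=4  I3 reads
t=5  I3 exec-done
t=10  I1 exec-done
t=11  I1 writes R0
t=12  I2 reads · I4 issues→DIV
t=13  I3 writes R3
t=16  I2 exec-done
t=17  I2 writes R5
t=18  I4 reads
t=26  I4 exec-done
t=27  I4 writes R2
t=28  I5 issues→DIV
t=29  I5 reads
t=37  I5 exec-done
t=38  I5 writes R6
t=39  I6 issues→INT
t=40  I6 reads
t=41  I6 exec-done
t=42  I6 writes R6
t=43  I7 issues→INT
t=44  I7 reads
t=45  I7 exec-done
t=46  I7 writes R2
t=47  I8 issues→INT
t=48  I8 reads
t=49  I8 exec-done
t=50  I8 writes R4

cycle = 42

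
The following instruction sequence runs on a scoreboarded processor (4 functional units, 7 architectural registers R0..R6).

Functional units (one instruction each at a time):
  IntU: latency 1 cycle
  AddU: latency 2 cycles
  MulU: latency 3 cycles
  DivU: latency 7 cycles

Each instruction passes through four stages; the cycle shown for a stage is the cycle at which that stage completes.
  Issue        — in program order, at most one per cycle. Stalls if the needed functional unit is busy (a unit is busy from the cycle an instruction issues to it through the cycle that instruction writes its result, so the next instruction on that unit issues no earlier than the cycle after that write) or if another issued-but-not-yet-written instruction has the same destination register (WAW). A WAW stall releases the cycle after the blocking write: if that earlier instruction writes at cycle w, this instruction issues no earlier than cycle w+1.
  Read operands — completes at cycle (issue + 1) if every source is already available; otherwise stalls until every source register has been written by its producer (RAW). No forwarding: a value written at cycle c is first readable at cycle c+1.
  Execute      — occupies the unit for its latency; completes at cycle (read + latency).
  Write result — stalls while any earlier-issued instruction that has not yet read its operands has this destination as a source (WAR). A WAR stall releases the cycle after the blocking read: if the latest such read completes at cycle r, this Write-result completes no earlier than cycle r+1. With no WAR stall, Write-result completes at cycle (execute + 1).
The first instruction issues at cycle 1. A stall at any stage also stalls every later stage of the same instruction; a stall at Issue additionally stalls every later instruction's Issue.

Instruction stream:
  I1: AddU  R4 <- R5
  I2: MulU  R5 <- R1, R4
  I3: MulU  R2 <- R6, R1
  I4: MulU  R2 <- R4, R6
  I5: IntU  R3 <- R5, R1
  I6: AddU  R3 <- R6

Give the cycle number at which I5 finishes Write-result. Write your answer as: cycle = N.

cycle = 21

t=1  issue I1 (AddU)
t=2  I1 read-ops | issue I2 (MulU)
t=4  I1 finished on AddU
t=5  I1→R4
t=6  I2 read-ops
t=9  I2 finished on MulU
t=10  I2→R5
t=11  issue I3 (MulU)
t=12  I3 read-ops
t=15  I3 finished on MulU
t=16  I3→R2
t=17  issue I4 (MulU)
t=18  I4 read-ops | issue I5 (IntU)
t=19  I5 read-ops
t=20  I5 finished on IntU
t=21  I4 finished on MulU | I5→R3
t=22  I4→R2 | issue I6 (AddU)
t=23  I6 read-ops
t=25  I6 finished on AddU
t=26  I6→R3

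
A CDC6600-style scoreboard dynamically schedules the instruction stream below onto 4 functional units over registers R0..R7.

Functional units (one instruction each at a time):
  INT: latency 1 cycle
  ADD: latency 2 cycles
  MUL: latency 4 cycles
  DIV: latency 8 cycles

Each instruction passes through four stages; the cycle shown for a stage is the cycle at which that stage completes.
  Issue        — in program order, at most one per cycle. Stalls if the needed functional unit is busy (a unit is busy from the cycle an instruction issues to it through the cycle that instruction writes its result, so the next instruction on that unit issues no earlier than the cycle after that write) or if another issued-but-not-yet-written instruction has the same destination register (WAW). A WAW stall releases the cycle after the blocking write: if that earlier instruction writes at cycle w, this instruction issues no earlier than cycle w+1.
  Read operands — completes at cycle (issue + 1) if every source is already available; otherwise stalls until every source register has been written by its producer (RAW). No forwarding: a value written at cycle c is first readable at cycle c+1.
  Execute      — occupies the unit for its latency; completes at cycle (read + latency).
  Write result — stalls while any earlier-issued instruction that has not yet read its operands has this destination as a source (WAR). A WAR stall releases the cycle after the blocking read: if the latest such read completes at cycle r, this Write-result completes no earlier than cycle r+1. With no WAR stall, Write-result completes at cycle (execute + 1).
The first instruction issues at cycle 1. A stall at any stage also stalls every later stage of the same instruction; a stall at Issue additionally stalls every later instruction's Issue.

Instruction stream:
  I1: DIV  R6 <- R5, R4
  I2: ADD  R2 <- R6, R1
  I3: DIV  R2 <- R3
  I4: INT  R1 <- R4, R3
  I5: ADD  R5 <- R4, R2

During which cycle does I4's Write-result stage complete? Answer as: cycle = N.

[1] I1 dispatched to DIV
[2] I1 operands ready; I2 dispatched to ADD
[10] I1 complete
[11] R6←I1
[12] I2 operands ready
[14] I2 complete
[15] R2←I2
[16] I3 dispatched to DIV
[17] I3 operands ready; I4 dispatched to INT
[18] I4 operands ready; I5 dispatched to ADD
[19] I4 complete
[20] R1←I4
[25] I3 complete
[26] R2←I3
[27] I5 operands ready
[29] I5 complete
[30] R5←I5

cycle = 20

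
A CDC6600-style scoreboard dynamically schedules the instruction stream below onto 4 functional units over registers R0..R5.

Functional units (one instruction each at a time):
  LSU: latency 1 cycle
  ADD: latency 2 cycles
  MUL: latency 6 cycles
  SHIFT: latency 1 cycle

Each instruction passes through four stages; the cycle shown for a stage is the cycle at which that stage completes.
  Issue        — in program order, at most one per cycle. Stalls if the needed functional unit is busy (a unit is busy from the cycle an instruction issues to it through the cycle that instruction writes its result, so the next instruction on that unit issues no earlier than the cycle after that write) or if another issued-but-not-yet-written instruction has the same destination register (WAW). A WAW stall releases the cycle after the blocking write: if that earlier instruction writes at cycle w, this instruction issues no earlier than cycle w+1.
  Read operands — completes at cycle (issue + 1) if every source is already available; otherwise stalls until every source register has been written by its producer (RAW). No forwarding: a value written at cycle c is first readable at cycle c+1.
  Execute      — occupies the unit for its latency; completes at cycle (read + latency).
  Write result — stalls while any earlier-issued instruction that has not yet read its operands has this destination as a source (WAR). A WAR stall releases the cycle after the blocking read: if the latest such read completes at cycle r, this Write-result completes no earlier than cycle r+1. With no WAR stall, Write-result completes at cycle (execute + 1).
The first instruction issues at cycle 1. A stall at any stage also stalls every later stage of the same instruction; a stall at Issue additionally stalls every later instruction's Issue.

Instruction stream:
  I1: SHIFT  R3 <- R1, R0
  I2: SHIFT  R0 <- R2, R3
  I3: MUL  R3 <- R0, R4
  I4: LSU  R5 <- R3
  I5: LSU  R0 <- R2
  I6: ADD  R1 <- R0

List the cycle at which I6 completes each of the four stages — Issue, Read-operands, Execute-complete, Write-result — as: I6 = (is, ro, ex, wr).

I6 = (21, 24, 26, 27)

I1  is:1  ro:2  ex:3  wr:4
I2  is:5  ro:6  ex:7  wr:8  — struct: SHIFT busy until I1 writes@4
I3  is:6  ro:9  ex:15  wr:16  — RAW R0: wait I2 write@8
I4  is:7  ro:17  ex:18  wr:19  — RAW R3: wait I3 write@16
I5  is:20  ro:21  ex:22  wr:23  — struct: LSU busy until I4 writes@19
I6  is:21  ro:24  ex:26  wr:27  — RAW R0: wait I5 write@23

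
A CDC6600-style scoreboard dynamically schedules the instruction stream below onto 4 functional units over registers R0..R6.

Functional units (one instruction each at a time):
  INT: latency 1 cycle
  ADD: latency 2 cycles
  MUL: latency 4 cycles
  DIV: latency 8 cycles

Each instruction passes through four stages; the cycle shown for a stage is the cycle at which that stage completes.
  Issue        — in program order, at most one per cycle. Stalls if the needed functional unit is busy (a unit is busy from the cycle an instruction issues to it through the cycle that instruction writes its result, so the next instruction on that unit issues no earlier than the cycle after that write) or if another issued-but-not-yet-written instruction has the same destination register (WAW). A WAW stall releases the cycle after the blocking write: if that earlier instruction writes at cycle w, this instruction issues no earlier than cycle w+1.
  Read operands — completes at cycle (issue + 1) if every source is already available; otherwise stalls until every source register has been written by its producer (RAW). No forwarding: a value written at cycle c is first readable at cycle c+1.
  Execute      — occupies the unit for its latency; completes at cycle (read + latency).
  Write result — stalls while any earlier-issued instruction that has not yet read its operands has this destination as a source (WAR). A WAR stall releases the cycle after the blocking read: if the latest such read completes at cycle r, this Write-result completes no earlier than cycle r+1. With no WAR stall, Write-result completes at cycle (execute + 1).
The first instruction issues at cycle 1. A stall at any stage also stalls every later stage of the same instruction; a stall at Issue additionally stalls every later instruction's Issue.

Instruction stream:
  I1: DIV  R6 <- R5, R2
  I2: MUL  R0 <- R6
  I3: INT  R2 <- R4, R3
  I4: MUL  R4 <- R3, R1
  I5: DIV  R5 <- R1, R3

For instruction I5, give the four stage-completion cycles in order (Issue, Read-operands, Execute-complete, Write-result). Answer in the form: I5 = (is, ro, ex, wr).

c1: I1 dispatched to DIV
c2: I1 operands ready · I2 dispatched to MUL
c3: I3 dispatched to INT
c4: I3 operands ready
c5: I3 complete
c6: R2←I3
c10: I1 complete
c11: R6←I1
c12: I2 operands ready
c16: I2 complete
c17: R0←I2
c18: I4 dispatched to MUL
c19: I4 operands ready · I5 dispatched to DIV
c20: I5 operands ready
c23: I4 complete
c24: R4←I4
c28: I5 complete
c29: R5←I5

I5 = (19, 20, 28, 29)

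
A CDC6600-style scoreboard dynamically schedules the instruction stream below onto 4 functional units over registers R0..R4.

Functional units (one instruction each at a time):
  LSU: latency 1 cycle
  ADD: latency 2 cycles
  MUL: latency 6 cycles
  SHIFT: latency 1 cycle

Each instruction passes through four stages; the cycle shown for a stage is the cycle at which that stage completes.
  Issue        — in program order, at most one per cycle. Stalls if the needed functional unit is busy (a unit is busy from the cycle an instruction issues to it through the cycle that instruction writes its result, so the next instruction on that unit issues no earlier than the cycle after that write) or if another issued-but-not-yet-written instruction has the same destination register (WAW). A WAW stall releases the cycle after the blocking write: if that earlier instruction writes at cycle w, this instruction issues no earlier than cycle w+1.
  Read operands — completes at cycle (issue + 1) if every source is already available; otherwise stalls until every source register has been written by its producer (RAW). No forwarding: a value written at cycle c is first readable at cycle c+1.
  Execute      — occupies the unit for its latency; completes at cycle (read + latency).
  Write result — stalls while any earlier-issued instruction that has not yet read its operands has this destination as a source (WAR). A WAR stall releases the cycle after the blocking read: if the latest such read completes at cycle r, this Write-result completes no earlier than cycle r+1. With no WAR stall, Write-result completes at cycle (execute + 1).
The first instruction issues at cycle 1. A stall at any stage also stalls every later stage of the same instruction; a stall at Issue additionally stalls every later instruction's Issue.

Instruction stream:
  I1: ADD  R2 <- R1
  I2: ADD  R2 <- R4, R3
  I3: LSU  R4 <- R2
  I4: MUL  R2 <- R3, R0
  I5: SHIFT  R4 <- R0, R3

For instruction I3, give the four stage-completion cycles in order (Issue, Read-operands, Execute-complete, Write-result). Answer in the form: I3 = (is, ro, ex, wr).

I3 = (7, 11, 12, 13)

I1  is:1  ro:2  ex:4  wr:5
I2  is:6  ro:7  ex:9  wr:10  — struct: ADD busy until I1 writes@5
I3  is:7  ro:11  ex:12  wr:13  — RAW R2: wait I2 write@10
I4  is:11  ro:12  ex:18  wr:19  — WAW R2: wait I2 write@10
I5  is:14  ro:15  ex:16  wr:17  — WAW R4: wait I3 write@13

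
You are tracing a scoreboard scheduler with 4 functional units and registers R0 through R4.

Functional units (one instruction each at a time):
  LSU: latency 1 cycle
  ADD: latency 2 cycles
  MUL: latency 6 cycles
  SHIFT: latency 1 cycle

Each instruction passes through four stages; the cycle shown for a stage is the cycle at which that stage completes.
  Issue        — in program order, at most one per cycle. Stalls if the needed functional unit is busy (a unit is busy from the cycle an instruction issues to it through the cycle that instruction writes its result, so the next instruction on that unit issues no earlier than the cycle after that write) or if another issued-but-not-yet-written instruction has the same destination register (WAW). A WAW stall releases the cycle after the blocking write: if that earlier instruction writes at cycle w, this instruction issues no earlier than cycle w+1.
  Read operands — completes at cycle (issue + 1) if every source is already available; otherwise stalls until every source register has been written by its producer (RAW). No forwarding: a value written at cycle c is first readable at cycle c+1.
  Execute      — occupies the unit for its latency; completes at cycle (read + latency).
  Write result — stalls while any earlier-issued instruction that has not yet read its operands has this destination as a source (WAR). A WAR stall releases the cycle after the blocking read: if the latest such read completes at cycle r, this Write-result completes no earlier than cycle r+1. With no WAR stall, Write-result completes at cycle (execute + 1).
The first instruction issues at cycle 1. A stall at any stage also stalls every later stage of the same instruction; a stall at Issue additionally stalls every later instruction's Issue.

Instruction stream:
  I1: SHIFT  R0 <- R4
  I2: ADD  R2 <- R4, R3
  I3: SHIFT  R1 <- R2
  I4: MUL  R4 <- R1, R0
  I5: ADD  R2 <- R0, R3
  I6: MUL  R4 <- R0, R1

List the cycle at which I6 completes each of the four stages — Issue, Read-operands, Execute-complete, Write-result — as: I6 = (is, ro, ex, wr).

t=1  I1 dispatched to SHIFT
t=2  I1 operands ready; I2 dispatched to ADD
t=3  I1 complete; I2 operands ready
t=4  R0←I1
t=5  I2 complete; I3 dispatched to SHIFT
t=6  R2←I2; I4 dispatched to MUL
t=7  I3 operands ready; I5 dispatched to ADD
t=8  I3 complete; I5 operands ready
t=9  R1←I3
t=10  I4 operands ready; I5 complete
t=11  R2←I5
t=16  I4 complete
t=17  R4←I4
t=18  I6 dispatched to MUL
t=19  I6 operands ready
t=25  I6 complete
t=26  R4←I6

I6 = (18, 19, 25, 26)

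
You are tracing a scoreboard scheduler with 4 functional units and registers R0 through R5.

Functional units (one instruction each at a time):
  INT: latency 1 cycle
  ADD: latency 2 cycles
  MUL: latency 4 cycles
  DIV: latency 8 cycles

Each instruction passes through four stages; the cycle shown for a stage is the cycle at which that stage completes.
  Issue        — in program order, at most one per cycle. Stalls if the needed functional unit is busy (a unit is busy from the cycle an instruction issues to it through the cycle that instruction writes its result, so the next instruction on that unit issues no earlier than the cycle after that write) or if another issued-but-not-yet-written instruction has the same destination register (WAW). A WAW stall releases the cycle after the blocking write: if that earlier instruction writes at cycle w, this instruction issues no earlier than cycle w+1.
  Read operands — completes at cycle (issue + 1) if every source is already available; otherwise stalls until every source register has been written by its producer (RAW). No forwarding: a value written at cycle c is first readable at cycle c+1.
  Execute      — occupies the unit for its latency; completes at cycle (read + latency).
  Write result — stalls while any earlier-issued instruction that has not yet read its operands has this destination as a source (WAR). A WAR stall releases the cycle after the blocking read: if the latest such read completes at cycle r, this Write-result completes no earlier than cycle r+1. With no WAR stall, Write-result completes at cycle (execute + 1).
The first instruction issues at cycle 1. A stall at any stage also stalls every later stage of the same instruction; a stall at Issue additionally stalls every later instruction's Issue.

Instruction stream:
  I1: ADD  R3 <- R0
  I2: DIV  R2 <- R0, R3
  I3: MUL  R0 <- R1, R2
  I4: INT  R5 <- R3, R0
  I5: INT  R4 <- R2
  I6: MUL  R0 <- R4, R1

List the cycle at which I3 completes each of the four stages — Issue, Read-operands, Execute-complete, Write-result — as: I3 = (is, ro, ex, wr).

I3 = (3, 16, 20, 21)

  I1 | 1 | 2 | 4 | 5
  I2 | 2 | 6 | 14 | 15   RAW R3: wait I1 write@5
  I3 | 3 | 16 | 20 | 21   RAW R2: wait I2 write@15
  I4 | 4 | 22 | 23 | 24   RAW R0: wait I3 write@21
  I5 | 25 | 26 | 27 | 28   struct: INT busy until I4 writes@24
  I6 | 26 | 29 | 33 | 34   RAW R4: wait I5 write@28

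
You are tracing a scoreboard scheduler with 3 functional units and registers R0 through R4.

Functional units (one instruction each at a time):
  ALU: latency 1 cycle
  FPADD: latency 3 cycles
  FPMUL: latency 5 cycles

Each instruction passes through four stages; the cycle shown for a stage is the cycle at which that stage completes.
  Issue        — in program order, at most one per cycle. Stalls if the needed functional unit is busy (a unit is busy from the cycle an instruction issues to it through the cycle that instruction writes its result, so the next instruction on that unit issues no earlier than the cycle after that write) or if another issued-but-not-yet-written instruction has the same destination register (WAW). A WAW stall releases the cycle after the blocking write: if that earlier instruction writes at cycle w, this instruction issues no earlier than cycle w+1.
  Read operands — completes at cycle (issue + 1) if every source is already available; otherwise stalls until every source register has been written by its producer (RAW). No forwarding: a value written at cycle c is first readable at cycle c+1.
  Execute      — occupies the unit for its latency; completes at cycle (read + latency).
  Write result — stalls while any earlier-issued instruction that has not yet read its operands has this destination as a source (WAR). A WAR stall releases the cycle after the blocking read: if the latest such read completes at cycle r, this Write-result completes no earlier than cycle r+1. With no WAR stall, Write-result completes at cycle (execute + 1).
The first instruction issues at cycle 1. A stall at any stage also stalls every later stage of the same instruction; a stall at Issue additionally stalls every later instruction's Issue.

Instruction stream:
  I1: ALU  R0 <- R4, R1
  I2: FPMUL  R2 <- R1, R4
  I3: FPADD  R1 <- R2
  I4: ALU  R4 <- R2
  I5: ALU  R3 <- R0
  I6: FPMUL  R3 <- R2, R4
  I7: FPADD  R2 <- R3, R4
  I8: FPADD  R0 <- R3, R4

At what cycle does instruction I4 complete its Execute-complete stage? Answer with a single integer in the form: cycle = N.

I1: IS=1 RO=2 EX=3 WR=4
I2: IS=2 RO=3 EX=8 WR=9
I3: IS=3 RO=10 EX=13 WR=14  [RAW R2: wait I2 write@9]
I4: IS=5 RO=10 EX=11 WR=12  [struct: ALU busy until I1 writes@4; RAW R2: wait I2 write@9]
I5: IS=13 RO=14 EX=15 WR=16  [struct: ALU busy until I4 writes@12]
I6: IS=17 RO=18 EX=23 WR=24  [WAW R3: wait I5 write@16]
I7: IS=18 RO=25 EX=28 WR=29  [RAW R3: wait I6 write@24]
I8: IS=30 RO=31 EX=34 WR=35  [struct: FPADD busy until I7 writes@29]

cycle = 11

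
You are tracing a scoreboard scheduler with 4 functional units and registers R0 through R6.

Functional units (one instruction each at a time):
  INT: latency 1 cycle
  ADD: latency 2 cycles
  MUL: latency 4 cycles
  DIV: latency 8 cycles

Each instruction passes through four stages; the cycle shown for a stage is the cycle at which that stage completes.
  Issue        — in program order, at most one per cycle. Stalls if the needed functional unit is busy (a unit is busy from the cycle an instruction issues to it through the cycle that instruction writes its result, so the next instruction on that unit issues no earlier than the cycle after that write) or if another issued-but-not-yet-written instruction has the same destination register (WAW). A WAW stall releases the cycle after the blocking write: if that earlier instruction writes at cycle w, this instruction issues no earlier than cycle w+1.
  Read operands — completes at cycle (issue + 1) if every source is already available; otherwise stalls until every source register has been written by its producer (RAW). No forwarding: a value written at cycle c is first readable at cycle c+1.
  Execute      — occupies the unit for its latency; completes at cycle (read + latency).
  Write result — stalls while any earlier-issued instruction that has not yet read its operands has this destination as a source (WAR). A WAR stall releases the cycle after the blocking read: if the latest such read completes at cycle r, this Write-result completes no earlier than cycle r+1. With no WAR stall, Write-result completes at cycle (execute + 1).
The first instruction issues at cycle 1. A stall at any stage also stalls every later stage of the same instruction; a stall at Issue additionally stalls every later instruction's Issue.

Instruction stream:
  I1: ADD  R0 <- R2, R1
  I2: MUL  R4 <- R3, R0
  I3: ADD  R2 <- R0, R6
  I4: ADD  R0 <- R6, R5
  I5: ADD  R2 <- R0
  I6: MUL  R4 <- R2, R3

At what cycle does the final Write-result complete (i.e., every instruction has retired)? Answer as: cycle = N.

c1: I1 issues→ADD
c2: I1 reads, I2 issues→MUL
c4: I1 exec-done
c5: I1 writes R0
c6: I2 reads, I3 issues→ADD
c7: I3 reads
c9: I3 exec-done
c10: I2 exec-done, I3 writes R2
c11: I2 writes R4, I4 issues→ADD
c12: I4 reads
c14: I4 exec-done
c15: I4 writes R0
c16: I5 issues→ADD
c17: I5 reads, I6 issues→MUL
c19: I5 exec-done
c20: I5 writes R2
c21: I6 reads
c25: I6 exec-done
c26: I6 writes R4

cycle = 26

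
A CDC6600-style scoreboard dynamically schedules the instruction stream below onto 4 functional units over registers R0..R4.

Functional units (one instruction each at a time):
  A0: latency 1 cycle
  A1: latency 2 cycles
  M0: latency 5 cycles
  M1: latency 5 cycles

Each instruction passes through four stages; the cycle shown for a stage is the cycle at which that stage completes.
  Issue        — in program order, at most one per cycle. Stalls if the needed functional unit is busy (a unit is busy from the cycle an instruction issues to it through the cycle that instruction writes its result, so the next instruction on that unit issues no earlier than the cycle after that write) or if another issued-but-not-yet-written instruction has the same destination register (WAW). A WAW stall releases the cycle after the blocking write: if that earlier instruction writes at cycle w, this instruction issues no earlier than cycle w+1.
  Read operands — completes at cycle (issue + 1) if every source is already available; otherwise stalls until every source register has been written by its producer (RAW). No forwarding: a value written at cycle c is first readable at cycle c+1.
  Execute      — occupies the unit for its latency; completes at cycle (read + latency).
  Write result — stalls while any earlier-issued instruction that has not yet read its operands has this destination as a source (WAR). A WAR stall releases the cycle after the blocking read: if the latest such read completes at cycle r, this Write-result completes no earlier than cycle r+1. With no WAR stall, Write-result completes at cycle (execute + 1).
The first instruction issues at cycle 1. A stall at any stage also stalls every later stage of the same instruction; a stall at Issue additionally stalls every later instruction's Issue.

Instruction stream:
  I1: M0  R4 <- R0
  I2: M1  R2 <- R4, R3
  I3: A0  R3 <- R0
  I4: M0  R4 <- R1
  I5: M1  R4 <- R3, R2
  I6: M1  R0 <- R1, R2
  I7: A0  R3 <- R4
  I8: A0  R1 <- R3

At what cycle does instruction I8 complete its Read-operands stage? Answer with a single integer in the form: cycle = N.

[I1] 1/2/7/8
[I2] 2/9/14/15  (RAW R4: wait I1 write@8)
[I3] 3/4/5/10  (WAR R3: wait I2 read@9)
[I4] 9/10/15/16  (struct: M0 busy until I1 writes@8)
[I5] 17/18/23/24  (WAW R4: wait I4 write@16)
[I6] 25/26/31/32  (struct: M1 busy until I5 writes@24)
[I7] 26/27/28/29
[I8] 30/31/32/33  (struct: A0 busy until I7 writes@29)

cycle = 31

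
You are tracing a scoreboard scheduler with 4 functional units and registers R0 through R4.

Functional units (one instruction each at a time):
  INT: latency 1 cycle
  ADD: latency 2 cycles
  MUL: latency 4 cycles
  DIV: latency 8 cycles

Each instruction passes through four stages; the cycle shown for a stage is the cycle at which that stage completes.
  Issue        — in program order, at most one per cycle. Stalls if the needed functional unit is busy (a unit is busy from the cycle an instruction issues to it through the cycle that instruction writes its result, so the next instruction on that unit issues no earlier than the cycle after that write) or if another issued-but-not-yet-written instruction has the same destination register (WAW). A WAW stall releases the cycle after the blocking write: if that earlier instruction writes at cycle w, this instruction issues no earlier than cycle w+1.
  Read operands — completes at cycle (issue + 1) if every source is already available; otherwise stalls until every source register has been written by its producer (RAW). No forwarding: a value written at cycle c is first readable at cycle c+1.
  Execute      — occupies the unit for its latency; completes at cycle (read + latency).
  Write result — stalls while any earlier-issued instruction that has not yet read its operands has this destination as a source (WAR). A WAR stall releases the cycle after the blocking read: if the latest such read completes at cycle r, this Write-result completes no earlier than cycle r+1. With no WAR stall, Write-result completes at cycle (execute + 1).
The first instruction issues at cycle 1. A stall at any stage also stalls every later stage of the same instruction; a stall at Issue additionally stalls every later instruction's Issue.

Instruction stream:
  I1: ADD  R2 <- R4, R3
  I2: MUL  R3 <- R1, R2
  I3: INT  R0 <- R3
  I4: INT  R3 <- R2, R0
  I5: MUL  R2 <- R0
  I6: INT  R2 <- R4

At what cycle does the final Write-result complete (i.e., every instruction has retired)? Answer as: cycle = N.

cycle 1: I1 issues→ADD
cycle 2: I1 reads, I2 issues→MUL
cycle 3: I3 issues→INT
cycle 4: I1 exec-done
cycle 5: I1 writes R2
cycle 6: I2 reads
cycle 10: I2 exec-done
cycle 11: I2 writes R3
cycle 12: I3 reads
cycle 13: I3 exec-done
cycle 14: I3 writes R0
cycle 15: I4 issues→INT
cycle 16: I4 reads, I5 issues→MUL
cycle 17: I4 exec-done, I5 reads
cycle 18: I4 writes R3
cycle 21: I5 exec-done
cycle 22: I5 writes R2
cycle 23: I6 issues→INT
cycle 24: I6 reads
cycle 25: I6 exec-done
cycle 26: I6 writes R2

cycle = 26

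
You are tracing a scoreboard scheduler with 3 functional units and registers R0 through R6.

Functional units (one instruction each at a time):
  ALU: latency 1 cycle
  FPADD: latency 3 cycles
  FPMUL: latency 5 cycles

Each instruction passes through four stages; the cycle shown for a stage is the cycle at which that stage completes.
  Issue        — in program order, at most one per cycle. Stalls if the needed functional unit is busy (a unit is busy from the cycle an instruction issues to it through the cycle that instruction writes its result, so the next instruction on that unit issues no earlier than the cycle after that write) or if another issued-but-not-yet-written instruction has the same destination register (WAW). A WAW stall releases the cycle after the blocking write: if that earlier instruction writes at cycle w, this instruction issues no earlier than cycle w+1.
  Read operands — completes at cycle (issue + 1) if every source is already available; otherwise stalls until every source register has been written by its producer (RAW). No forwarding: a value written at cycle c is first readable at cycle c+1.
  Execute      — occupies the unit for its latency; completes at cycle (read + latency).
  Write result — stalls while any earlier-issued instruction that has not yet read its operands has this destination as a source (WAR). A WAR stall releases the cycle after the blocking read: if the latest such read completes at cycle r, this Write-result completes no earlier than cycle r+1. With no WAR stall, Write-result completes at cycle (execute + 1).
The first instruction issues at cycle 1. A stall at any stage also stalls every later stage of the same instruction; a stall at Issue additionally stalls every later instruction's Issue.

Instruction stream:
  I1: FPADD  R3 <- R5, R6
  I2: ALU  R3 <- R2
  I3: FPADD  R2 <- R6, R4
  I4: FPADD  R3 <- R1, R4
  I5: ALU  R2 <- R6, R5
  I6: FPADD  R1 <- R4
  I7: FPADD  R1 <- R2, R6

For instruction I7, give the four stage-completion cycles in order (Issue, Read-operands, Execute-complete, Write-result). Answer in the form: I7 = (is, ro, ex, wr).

I1 -> (1, 2, 5, 6)
I2 -> (7, 8, 9, 10)  // WAW R3: wait I1 write@6
I3 -> (8, 9, 12, 13)
I4 -> (14, 15, 18, 19)  // struct: FPADD busy until I3 writes@13
I5 -> (15, 16, 17, 18)
I6 -> (20, 21, 24, 25)  // struct: FPADD busy until I4 writes@19
I7 -> (26, 27, 30, 31)  // struct: FPADD busy until I6 writes@25

I7 = (26, 27, 30, 31)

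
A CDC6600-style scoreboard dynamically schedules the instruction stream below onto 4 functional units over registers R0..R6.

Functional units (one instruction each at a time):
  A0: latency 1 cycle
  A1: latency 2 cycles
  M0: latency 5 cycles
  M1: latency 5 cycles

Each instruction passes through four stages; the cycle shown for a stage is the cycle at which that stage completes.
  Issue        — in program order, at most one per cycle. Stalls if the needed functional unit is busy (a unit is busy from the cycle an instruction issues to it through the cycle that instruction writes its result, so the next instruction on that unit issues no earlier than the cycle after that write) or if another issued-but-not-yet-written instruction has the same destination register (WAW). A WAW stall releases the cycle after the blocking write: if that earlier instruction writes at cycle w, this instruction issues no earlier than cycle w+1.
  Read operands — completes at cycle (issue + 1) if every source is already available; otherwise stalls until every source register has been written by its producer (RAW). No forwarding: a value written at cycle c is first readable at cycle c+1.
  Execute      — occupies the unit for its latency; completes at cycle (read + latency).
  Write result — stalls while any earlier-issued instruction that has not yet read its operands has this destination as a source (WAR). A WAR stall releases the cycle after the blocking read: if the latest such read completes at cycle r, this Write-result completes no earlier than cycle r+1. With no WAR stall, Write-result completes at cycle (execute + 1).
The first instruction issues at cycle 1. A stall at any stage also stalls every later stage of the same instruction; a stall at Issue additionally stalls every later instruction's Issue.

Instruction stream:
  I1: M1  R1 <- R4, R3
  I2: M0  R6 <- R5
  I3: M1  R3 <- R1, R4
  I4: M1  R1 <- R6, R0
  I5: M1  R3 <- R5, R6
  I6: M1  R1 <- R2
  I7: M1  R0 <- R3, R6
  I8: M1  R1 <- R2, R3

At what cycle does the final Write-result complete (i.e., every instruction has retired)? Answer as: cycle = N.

  I1 | 1 | 2 | 7 | 8
  I2 | 2 | 3 | 8 | 9
  I3 | 9 | 10 | 15 | 16   struct: M1 busy until I1 writes@8
  I4 | 17 | 18 | 23 | 24   struct: M1 busy until I3 writes@16
  I5 | 25 | 26 | 31 | 32   struct: M1 busy until I4 writes@24
  I6 | 33 | 34 | 39 | 40   struct: M1 busy until I5 writes@32
  I7 | 41 | 42 | 47 | 48   struct: M1 busy until I6 writes@40
  I8 | 49 | 50 | 55 | 56   struct: M1 busy until I7 writes@48

cycle = 56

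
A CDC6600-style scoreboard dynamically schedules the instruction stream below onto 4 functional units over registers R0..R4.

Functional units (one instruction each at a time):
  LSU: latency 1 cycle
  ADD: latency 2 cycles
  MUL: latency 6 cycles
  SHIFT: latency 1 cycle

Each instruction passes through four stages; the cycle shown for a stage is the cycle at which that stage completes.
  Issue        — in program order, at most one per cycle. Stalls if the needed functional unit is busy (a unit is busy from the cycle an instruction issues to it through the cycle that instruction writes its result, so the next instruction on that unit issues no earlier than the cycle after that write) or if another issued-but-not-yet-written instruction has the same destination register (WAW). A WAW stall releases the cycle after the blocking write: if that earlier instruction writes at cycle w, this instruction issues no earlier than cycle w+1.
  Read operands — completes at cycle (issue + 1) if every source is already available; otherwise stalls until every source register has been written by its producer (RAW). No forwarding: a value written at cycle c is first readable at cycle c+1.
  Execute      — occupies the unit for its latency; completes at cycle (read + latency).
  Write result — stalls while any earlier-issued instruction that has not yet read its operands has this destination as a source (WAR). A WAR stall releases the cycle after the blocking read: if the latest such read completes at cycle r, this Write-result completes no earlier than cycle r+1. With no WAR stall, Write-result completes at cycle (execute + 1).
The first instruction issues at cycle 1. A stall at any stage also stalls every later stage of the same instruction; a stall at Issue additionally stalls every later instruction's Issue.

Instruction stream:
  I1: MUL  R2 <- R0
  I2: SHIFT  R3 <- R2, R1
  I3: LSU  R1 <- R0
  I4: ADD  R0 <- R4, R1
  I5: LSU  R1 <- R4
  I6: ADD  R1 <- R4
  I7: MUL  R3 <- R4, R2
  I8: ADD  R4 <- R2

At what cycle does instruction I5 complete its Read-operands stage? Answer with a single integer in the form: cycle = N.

cycle = 13

cycle 1: I1 dispatched to MUL
cycle 2: I1 operands ready; I2 dispatched to SHIFT
cycle 3: I3 dispatched to LSU
cycle 4: I3 operands ready; I4 dispatched to ADD
cycle 5: I3 complete
cycle 8: I1 complete
cycle 9: R2←I1
cycle 10: I2 operands ready
cycle 11: I2 complete; R1←I3
cycle 12: R3←I2; I4 operands ready; I5 dispatched to LSU
cycle 13: I5 operands ready
cycle 14: I4 complete; I5 complete
cycle 15: R0←I4; R1←I5
cycle 16: I6 dispatched to ADD
cycle 17: I6 operands ready; I7 dispatched to MUL
cycle 18: I7 operands ready
cycle 19: I6 complete
cycle 20: R1←I6
cycle 21: I8 dispatched to ADD
cycle 22: I8 operands ready
cycle 24: I7 complete; I8 complete
cycle 25: R3←I7; R4←I8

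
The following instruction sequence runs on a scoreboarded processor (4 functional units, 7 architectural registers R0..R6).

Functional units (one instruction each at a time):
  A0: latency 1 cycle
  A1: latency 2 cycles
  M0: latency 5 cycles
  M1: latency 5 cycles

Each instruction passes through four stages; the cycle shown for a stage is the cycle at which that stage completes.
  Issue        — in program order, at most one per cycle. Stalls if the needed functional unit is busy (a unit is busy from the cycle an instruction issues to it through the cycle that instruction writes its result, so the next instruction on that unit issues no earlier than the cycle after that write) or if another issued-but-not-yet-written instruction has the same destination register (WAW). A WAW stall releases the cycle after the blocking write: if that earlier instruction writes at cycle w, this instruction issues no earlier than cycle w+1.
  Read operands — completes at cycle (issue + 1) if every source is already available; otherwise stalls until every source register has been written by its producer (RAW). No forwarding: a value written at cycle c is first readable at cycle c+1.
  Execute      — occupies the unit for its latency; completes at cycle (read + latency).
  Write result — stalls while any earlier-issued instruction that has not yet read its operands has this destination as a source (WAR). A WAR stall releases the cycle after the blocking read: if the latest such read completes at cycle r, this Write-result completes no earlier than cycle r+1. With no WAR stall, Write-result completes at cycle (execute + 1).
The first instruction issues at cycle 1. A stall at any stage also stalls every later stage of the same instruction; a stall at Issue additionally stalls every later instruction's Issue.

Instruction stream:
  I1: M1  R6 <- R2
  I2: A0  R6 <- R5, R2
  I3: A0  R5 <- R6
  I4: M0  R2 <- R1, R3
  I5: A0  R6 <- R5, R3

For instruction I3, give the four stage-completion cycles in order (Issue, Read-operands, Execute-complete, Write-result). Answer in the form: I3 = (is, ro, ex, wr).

I3 = (13, 14, 15, 16)

cycle 1: issue I1 (M1)
cycle 2: I1 read-ops
cycle 7: I1 finished on M1
cycle 8: I1→R6
cycle 9: issue I2 (A0)
cycle 10: I2 read-ops
cycle 11: I2 finished on A0
cycle 12: I2→R6
cycle 13: issue I3 (A0)
cycle 14: I3 read-ops, issue I4 (M0)
cycle 15: I3 finished on A0, I4 read-ops
cycle 16: I3→R5
cycle 17: issue I5 (A0)
cycle 18: I5 read-ops
cycle 19: I5 finished on A0
cycle 20: I4 finished on M0, I5→R6
cycle 21: I4→R2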